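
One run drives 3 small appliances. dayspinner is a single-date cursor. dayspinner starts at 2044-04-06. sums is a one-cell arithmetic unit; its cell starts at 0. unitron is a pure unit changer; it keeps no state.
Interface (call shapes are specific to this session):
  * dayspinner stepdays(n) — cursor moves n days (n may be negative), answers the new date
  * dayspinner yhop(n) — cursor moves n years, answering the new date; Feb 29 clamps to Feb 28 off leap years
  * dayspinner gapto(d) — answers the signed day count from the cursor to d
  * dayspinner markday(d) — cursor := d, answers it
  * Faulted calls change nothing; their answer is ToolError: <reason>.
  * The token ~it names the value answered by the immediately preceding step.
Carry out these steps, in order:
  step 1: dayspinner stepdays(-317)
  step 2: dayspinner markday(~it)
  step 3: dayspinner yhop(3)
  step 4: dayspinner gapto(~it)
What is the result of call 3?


Answer: 2046-05-25

Derivation:
Do: dayspinner stepdays[-317]
See: 2043-05-25
Do: dayspinner markday[~it]
See: 2043-05-25
Do: dayspinner yhop[3]
See: 2046-05-25
Do: dayspinner gapto[~it]
See: 0


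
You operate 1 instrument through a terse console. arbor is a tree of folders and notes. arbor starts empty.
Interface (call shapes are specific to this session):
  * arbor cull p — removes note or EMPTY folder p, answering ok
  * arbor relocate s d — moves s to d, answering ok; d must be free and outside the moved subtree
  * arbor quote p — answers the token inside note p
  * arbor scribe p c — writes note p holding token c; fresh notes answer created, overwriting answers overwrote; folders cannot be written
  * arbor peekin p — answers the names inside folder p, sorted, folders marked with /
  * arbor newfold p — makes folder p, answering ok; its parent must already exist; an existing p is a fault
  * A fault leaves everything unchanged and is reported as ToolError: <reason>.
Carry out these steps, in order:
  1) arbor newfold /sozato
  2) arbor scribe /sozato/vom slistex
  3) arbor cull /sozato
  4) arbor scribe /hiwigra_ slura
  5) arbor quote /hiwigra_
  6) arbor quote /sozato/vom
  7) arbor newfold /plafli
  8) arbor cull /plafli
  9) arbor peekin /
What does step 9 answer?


Answer: [hiwigra_, sozato/]

Derivation:
>> arbor newfold(p='/sozato')
<< ok
>> arbor scribe(p='/sozato/vom', c='slistex')
<< created
>> arbor cull(p='/sozato')
<< ToolError: not empty
>> arbor scribe(p='/hiwigra_', c='slura')
<< created
>> arbor quote(p='/hiwigra_')
<< slura
>> arbor quote(p='/sozato/vom')
<< slistex
>> arbor newfold(p='/plafli')
<< ok
>> arbor cull(p='/plafli')
<< ok
>> arbor peekin(p='/')
<< [hiwigra_, sozato/]


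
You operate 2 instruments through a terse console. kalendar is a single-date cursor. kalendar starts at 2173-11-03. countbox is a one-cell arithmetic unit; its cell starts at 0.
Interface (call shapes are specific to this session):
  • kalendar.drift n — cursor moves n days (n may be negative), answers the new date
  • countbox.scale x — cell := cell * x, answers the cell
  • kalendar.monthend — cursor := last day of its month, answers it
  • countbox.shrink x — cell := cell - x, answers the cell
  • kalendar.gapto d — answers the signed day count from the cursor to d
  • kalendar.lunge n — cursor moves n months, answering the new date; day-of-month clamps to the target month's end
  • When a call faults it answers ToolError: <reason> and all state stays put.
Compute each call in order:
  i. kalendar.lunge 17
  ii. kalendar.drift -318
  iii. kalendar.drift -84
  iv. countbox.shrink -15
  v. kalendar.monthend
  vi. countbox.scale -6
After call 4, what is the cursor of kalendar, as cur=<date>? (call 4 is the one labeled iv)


Answer: cur=2174-02-25

Derivation:
! kalendar.lunge(n='17') ~> 2175-04-03
! kalendar.drift(n='-318') ~> 2174-05-20
! kalendar.drift(n='-84') ~> 2174-02-25
! countbox.shrink(x='-15') ~> 15
! kalendar.monthend() ~> 2174-02-28
! countbox.scale(x='-6') ~> -90


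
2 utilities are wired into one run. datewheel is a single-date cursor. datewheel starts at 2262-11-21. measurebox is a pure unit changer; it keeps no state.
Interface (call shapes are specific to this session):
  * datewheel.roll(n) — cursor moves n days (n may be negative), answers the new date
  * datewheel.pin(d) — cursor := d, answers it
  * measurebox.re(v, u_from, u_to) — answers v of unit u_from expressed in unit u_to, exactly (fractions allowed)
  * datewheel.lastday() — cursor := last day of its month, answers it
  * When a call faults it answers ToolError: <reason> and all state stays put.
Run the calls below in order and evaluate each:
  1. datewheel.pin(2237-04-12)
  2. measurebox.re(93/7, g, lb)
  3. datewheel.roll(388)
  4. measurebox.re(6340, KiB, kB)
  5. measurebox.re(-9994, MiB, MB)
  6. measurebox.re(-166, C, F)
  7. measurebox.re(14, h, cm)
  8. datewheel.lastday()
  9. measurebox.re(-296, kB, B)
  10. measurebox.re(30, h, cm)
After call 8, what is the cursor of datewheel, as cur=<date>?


Act: datewheel.pin[d→2237-04-12]
Obs: 2237-04-12
Act: measurebox.re[v→93/7; u_from→g; u_to→lb]
Obs: 9300000/317514659
Act: datewheel.roll[n→388]
Obs: 2238-05-05
Act: measurebox.re[v→6340; u_from→KiB; u_to→kB]
Obs: 162304/25
Act: measurebox.re[v→-9994; u_from→MiB; u_to→MB]
Obs: -163741696/15625
Act: measurebox.re[v→-166; u_from→C; u_to→F]
Obs: -1334/5
Act: measurebox.re[v→14; u_from→h; u_to→cm]
Obs: ToolError: incompatible units
Act: datewheel.lastday[]
Obs: 2238-05-31
Act: measurebox.re[v→-296; u_from→kB; u_to→B]
Obs: -296000
Act: measurebox.re[v→30; u_from→h; u_to→cm]
Obs: ToolError: incompatible units

Answer: cur=2238-05-31


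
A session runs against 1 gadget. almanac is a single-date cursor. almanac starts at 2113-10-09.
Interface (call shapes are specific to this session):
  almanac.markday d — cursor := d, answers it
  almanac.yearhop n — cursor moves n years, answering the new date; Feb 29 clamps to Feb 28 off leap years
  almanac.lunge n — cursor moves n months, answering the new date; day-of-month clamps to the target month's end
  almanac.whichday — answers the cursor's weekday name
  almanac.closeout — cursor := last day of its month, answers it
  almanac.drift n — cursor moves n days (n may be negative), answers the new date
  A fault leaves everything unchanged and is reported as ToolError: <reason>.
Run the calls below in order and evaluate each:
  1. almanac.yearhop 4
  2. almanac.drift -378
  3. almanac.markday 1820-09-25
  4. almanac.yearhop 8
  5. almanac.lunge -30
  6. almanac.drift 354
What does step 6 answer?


CALL almanac.yearhop[4]
RET  2117-10-09
CALL almanac.drift[-378]
RET  2116-09-26
CALL almanac.markday[1820-09-25]
RET  1820-09-25
CALL almanac.yearhop[8]
RET  1828-09-25
CALL almanac.lunge[-30]
RET  1826-03-25
CALL almanac.drift[354]
RET  1827-03-14

Answer: 1827-03-14


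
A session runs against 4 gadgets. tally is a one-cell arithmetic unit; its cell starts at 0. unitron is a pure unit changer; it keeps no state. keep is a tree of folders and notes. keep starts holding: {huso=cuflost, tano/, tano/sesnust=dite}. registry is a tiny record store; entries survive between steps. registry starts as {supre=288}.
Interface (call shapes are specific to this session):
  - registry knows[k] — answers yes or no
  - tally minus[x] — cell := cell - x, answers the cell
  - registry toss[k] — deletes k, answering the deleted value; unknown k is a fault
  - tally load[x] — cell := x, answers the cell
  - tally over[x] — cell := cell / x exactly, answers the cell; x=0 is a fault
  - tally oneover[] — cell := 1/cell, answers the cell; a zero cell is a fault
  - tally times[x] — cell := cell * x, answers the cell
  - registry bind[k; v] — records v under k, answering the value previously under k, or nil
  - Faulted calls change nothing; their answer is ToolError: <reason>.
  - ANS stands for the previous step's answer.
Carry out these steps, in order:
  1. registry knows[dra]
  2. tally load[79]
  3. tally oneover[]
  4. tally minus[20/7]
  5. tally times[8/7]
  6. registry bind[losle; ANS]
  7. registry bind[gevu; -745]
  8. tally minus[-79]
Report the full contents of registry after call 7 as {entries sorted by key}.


Answer: {gevu=-745, losle=-12584/3871, supre=288}

Derivation:
% registry knows(k→dra) == no
% tally load(x→79) == 79
% tally oneover() == 1/79
% tally minus(x→20/7) == -1573/553
% tally times(x→8/7) == -12584/3871
% registry bind(k→losle, v→ANS) == nil
% registry bind(k→gevu, v→-745) == nil
% tally minus(x→-79) == 293225/3871


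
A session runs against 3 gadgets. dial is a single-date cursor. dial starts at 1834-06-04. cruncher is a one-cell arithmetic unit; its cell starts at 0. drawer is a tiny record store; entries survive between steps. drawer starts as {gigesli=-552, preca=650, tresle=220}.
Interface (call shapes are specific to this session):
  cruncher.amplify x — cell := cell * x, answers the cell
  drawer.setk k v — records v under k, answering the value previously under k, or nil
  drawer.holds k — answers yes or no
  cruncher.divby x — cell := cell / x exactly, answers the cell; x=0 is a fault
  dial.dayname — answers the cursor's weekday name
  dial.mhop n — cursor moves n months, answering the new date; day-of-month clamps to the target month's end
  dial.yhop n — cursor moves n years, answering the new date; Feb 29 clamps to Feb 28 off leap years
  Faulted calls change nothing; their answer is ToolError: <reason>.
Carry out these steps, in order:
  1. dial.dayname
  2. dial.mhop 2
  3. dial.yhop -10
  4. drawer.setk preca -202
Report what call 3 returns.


Answer: 1824-08-04

Derivation:
-> dial.dayname()
<- Wednesday
-> dial.mhop(n=2)
<- 1834-08-04
-> dial.yhop(n=-10)
<- 1824-08-04
-> drawer.setk(k=preca, v=-202)
<- 650


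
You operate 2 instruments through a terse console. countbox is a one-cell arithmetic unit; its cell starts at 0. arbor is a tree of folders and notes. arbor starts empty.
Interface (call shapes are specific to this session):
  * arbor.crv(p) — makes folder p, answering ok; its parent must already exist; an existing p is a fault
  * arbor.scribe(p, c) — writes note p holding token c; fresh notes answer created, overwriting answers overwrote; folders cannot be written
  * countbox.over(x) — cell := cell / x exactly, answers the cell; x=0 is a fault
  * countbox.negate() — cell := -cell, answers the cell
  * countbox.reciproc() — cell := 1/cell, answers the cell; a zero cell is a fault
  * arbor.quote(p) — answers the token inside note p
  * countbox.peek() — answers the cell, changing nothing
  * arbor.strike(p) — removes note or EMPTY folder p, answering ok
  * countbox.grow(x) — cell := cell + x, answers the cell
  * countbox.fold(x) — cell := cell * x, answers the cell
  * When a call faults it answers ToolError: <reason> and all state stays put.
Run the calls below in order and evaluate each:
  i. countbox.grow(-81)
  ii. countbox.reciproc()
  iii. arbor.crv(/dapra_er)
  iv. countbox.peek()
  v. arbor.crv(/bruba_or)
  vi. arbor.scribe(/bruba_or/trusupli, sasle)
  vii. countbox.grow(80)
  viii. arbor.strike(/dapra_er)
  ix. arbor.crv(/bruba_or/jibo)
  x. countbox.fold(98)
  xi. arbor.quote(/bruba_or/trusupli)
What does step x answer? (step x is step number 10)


Answer: 634942/81

Derivation:
Step: countbox.grow[-81]
Result: -81
Step: countbox.reciproc[]
Result: -1/81
Step: arbor.crv[/dapra_er]
Result: ok
Step: countbox.peek[]
Result: -1/81
Step: arbor.crv[/bruba_or]
Result: ok
Step: arbor.scribe[/bruba_or/trusupli; sasle]
Result: created
Step: countbox.grow[80]
Result: 6479/81
Step: arbor.strike[/dapra_er]
Result: ok
Step: arbor.crv[/bruba_or/jibo]
Result: ok
Step: countbox.fold[98]
Result: 634942/81
Step: arbor.quote[/bruba_or/trusupli]
Result: sasle


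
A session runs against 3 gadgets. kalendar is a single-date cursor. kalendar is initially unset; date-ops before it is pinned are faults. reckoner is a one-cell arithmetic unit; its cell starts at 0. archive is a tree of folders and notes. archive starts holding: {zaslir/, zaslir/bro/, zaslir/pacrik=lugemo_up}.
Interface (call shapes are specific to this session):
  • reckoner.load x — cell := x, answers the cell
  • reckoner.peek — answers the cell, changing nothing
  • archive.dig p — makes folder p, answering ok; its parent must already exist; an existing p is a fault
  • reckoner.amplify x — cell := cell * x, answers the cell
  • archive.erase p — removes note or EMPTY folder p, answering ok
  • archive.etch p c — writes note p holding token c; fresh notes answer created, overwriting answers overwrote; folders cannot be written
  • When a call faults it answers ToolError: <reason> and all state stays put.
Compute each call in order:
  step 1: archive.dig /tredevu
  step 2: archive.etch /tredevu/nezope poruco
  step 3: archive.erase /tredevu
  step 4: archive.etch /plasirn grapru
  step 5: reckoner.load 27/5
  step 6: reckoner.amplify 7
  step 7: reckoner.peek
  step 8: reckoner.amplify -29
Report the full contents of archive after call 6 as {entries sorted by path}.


Answer: {plasirn=grapru, tredevu/, tredevu/nezope=poruco, zaslir/, zaslir/bro/, zaslir/pacrik=lugemo_up}

Derivation:
-- archive.dig(p: /tredevu) -> ok
-- archive.etch(p: /tredevu/nezope, c: poruco) -> created
-- archive.erase(p: /tredevu) -> ToolError: not empty
-- archive.etch(p: /plasirn, c: grapru) -> created
-- reckoner.load(x: 27/5) -> 27/5
-- reckoner.amplify(x: 7) -> 189/5
-- reckoner.peek() -> 189/5
-- reckoner.amplify(x: -29) -> -5481/5


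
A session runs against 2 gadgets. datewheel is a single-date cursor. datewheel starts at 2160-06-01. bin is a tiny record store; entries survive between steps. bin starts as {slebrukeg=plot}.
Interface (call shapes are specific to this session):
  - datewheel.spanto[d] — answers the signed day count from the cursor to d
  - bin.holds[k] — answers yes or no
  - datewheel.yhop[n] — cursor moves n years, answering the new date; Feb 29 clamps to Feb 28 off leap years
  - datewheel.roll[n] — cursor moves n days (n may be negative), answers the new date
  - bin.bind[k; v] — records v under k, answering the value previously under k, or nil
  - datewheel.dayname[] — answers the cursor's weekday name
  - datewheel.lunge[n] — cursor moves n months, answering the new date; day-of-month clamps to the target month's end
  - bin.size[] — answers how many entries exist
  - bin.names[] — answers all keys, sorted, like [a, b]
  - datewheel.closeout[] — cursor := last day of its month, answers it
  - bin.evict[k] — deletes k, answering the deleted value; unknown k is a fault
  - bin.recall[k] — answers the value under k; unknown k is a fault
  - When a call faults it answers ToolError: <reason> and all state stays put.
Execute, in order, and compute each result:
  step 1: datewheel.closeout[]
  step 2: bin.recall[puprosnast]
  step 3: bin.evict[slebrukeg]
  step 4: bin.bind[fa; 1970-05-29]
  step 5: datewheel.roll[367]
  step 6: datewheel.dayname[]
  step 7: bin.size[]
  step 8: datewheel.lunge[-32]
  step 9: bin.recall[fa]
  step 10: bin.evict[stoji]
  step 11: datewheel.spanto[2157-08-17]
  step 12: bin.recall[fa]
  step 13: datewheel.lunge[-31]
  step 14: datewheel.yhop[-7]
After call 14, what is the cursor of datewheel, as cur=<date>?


% closeout
  2160-06-30
% recall puprosnast
  ToolError: no such key puprosnast
% evict slebrukeg
  plot
% bind fa 1970-05-29
  nil
% roll 367
  2161-07-02
% dayname
  Thursday
% size
  1
% lunge -32
  2158-11-02
% recall fa
  1970-05-29
% evict stoji
  ToolError: no such key stoji
% spanto 2157-08-17
  -442
% recall fa
  1970-05-29
% lunge -31
  2156-04-02
% yhop -7
  2149-04-02

Answer: cur=2149-04-02


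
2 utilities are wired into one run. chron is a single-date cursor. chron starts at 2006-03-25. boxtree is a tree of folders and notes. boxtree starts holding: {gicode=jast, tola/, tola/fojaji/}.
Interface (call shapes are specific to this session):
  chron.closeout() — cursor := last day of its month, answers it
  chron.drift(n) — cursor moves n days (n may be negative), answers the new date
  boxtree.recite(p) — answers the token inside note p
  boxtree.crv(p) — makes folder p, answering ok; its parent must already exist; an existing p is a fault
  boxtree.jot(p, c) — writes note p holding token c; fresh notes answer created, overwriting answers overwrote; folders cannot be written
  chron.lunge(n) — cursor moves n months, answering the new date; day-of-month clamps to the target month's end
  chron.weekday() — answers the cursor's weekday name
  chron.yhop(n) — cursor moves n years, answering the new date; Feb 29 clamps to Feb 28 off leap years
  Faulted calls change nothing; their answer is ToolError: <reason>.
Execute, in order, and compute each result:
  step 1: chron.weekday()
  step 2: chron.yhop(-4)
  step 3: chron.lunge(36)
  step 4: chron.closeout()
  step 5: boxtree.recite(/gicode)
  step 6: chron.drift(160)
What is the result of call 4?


Do: chron.weekday[]
See: Saturday
Do: chron.yhop[n=-4]
See: 2002-03-25
Do: chron.lunge[n=36]
See: 2005-03-25
Do: chron.closeout[]
See: 2005-03-31
Do: boxtree.recite[p=/gicode]
See: jast
Do: chron.drift[n=160]
See: 2005-09-07

Answer: 2005-03-31


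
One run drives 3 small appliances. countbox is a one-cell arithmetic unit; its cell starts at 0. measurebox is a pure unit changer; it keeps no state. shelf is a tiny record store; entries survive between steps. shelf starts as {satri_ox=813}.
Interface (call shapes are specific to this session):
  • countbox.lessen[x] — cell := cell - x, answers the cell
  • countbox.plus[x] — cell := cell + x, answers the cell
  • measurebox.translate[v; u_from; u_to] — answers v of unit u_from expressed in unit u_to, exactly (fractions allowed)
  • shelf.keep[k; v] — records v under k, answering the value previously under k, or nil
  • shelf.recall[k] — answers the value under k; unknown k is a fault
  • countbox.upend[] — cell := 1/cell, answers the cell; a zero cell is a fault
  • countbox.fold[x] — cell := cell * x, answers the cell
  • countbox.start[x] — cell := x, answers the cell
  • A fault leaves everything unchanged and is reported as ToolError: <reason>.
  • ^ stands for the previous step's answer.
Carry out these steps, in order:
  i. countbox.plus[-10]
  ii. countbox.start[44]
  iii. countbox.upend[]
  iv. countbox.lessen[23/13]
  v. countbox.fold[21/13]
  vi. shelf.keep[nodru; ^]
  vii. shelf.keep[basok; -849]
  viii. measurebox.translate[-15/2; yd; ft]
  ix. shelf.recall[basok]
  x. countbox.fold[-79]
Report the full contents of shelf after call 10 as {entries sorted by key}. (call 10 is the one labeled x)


·→ countbox.plus(x=-10)
·← -10
·→ countbox.start(x=44)
·← 44
·→ countbox.upend()
·← 1/44
·→ countbox.lessen(x=23/13)
·← -999/572
·→ countbox.fold(x=21/13)
·← -20979/7436
·→ shelf.keep(k=nodru, v=^)
·← nil
·→ shelf.keep(k=basok, v=-849)
·← nil
·→ measurebox.translate(v=-15/2, u_from=yd, u_to=ft)
·← -45/2
·→ shelf.recall(k=basok)
·← -849
·→ countbox.fold(x=-79)
·← 1657341/7436

Answer: {basok=-849, nodru=-20979/7436, satri_ox=813}


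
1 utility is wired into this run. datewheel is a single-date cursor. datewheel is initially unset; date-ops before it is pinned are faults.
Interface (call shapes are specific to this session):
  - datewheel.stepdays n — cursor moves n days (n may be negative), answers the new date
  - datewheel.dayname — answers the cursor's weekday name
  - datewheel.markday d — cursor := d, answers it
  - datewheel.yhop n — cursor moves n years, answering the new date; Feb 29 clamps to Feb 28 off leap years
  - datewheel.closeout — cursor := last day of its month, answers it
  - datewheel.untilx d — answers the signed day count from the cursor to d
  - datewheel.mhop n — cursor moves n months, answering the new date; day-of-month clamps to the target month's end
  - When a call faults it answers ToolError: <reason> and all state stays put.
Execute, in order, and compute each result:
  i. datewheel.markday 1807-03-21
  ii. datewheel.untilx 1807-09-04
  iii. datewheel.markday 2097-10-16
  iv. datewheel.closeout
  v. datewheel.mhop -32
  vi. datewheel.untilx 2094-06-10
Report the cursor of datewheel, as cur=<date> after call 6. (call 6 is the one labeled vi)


Answer: cur=2095-02-28

Derivation:
I use datewheel.markday on d='1807-03-21', and see 1807-03-21.
I run datewheel.untilx on d='1807-09-04', — result: 167.
Invoking datewheel.markday on d='2097-10-16', which returns 2097-10-16.
Then datewheel.closeout(), yielding 2097-10-31.
Next I call datewheel.mhop on n='-32', yielding 2095-02-28.
Then datewheel.untilx on d='2094-06-10', yielding -263.


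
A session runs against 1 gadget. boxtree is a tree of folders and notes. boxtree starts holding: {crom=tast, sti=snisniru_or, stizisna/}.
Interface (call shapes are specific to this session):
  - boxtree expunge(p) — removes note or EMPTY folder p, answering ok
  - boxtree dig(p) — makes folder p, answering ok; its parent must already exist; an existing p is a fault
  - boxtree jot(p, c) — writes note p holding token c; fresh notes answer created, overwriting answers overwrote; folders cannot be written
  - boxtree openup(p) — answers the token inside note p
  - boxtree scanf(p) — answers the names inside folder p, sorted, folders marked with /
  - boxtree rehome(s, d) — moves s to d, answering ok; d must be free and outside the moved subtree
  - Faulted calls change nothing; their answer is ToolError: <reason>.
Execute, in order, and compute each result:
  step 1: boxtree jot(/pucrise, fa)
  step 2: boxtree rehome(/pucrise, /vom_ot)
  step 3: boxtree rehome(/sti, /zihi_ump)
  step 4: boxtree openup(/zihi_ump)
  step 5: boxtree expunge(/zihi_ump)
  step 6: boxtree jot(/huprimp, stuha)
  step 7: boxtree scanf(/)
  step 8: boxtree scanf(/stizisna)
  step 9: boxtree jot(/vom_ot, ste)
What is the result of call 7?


Invoking boxtree jot with p='/pucrise', c='fa', giving created.
I run boxtree rehome with s='/pucrise', d='/vom_ot', and see ok.
I run boxtree rehome with s='/sti', d='/zihi_ump': ok.
I try boxtree openup with p='/zihi_ump', → snisniru_or.
Invoking boxtree expunge with p='/zihi_ump': ok.
Calling boxtree jot with p='/huprimp', c='stuha', and get created.
I call boxtree scanf with p='/', yielding [crom, huprimp, stizisna/, vom_ot].
Then boxtree scanf with p='/stizisna', → [].
Calling boxtree jot with p='/vom_ot', c='ste', and observe overwrote.

Answer: [crom, huprimp, stizisna/, vom_ot]


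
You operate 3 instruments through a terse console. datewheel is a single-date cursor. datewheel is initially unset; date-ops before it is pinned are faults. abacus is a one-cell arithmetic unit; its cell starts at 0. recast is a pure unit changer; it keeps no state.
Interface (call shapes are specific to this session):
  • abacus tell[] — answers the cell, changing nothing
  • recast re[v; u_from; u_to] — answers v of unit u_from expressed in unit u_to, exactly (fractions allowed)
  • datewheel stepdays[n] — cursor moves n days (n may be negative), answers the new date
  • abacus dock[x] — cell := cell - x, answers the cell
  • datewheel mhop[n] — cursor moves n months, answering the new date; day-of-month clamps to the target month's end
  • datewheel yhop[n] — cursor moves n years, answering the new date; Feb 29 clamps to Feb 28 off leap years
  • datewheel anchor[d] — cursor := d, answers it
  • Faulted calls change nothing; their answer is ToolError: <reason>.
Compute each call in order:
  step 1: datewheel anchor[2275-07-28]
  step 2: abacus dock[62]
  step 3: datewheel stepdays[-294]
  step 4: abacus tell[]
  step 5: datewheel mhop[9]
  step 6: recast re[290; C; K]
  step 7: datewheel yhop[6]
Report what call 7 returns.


Answer: 2281-07-07

Derivation:
~$ datewheel anchor d='2275-07-28'
[out] 2275-07-28
~$ abacus dock x='62'
[out] -62
~$ datewheel stepdays n='-294'
[out] 2274-10-07
~$ abacus tell
[out] -62
~$ datewheel mhop n='9'
[out] 2275-07-07
~$ recast re v='290' u_from='C' u_to='K'
[out] 11263/20
~$ datewheel yhop n='6'
[out] 2281-07-07


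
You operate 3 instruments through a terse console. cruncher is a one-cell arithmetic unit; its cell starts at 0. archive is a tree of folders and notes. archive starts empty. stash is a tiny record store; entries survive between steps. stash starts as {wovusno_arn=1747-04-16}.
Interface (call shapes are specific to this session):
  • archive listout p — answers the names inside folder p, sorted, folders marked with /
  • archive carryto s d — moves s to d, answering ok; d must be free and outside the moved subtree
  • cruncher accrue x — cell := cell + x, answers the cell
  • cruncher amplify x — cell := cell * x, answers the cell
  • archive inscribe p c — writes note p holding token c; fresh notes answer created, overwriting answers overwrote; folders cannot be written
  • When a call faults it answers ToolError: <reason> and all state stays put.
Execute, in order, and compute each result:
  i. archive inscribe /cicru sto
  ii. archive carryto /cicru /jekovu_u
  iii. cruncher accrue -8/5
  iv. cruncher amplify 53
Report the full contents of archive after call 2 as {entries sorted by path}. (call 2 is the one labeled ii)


Answer: {jekovu_u=sto}

Derivation:
Act: archive inscribe[p='/cicru'; c='sto']
Obs: created
Act: archive carryto[s='/cicru'; d='/jekovu_u']
Obs: ok
Act: cruncher accrue[x='-8/5']
Obs: -8/5
Act: cruncher amplify[x='53']
Obs: -424/5


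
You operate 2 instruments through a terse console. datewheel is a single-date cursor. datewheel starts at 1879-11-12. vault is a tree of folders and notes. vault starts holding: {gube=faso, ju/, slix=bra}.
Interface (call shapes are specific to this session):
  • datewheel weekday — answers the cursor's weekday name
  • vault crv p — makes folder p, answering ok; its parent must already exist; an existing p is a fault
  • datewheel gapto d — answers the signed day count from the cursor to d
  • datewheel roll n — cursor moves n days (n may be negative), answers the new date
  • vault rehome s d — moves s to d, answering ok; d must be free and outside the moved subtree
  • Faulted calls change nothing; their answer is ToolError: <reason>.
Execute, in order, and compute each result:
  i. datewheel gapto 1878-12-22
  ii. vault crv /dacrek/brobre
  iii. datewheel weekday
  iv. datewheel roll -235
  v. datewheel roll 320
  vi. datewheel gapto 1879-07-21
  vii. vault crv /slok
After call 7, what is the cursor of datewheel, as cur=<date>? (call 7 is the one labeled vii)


Answer: cur=1880-02-05

Derivation:
>>> datewheel gapto 1878-12-22
= -325
>>> vault crv /dacrek/brobre
= ToolError: no parent
>>> datewheel weekday
= Wednesday
>>> datewheel roll -235
= 1879-03-22
>>> datewheel roll 320
= 1880-02-05
>>> datewheel gapto 1879-07-21
= -199
>>> vault crv /slok
= ok


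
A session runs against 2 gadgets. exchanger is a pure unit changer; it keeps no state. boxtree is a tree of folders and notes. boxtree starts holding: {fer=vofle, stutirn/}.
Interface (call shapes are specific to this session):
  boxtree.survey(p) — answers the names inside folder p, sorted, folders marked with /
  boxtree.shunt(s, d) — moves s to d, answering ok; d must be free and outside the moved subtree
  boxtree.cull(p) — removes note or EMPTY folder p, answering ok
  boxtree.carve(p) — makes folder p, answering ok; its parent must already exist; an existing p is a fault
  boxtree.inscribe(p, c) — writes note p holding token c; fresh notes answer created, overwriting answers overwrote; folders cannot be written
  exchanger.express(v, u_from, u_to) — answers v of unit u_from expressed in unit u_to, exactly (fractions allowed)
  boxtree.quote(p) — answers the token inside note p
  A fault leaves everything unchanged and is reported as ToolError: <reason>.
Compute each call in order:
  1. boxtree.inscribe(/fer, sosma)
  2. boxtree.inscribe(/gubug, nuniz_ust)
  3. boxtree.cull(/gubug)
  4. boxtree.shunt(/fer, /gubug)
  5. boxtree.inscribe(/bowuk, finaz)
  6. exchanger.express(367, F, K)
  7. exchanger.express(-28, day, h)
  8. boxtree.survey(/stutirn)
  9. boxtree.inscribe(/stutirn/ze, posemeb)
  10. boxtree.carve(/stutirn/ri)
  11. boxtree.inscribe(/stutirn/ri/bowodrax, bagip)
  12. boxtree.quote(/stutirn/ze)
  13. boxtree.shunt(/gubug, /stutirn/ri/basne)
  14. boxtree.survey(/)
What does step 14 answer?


Do: boxtree.inscribe[/fer; sosma]
See: overwrote
Do: boxtree.inscribe[/gubug; nuniz_ust]
See: created
Do: boxtree.cull[/gubug]
See: ok
Do: boxtree.shunt[/fer; /gubug]
See: ok
Do: boxtree.inscribe[/bowuk; finaz]
See: created
Do: exchanger.express[367; F; K]
See: 82667/180
Do: exchanger.express[-28; day; h]
See: -672
Do: boxtree.survey[/stutirn]
See: []
Do: boxtree.inscribe[/stutirn/ze; posemeb]
See: created
Do: boxtree.carve[/stutirn/ri]
See: ok
Do: boxtree.inscribe[/stutirn/ri/bowodrax; bagip]
See: created
Do: boxtree.quote[/stutirn/ze]
See: posemeb
Do: boxtree.shunt[/gubug; /stutirn/ri/basne]
See: ok
Do: boxtree.survey[/]
See: [bowuk, stutirn/]

Answer: [bowuk, stutirn/]


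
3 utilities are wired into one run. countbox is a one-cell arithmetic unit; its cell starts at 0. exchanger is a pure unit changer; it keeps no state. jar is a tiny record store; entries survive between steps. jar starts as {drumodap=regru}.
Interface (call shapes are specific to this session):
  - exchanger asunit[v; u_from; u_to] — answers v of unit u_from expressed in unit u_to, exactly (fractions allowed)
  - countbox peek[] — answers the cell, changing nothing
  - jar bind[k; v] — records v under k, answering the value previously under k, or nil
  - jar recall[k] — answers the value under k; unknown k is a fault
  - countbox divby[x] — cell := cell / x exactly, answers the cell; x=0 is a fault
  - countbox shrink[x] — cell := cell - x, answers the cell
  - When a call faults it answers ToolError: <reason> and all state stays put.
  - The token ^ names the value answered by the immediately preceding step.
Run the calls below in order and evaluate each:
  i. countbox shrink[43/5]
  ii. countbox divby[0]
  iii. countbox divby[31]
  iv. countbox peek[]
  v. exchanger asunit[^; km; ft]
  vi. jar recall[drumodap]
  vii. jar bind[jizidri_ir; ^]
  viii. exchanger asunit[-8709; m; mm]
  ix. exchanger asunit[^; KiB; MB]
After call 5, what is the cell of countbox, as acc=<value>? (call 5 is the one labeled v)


Answer: acc=-43/155

Derivation:
Calling countbox shrink(x: 43/5), and see -43/5.
I use countbox divby(x: 0): ToolError: division by zero.
I invoke countbox divby(x: 31), giving -43/155.
I run countbox peek, which returns -43/155.
I call exchanger asunit(v: ^, u_from: km, u_to: ft), and get -10750000/11811.
Then jar recall(k: drumodap): regru.
I run jar bind(k: jizidri_ir, v: ^), → nil.
Using exchanger asunit(v: -8709, u_from: m, u_to: mm), and see -8709000.
I invoke exchanger asunit(v: ^, u_from: KiB, u_to: MB), and observe -1114752/125.


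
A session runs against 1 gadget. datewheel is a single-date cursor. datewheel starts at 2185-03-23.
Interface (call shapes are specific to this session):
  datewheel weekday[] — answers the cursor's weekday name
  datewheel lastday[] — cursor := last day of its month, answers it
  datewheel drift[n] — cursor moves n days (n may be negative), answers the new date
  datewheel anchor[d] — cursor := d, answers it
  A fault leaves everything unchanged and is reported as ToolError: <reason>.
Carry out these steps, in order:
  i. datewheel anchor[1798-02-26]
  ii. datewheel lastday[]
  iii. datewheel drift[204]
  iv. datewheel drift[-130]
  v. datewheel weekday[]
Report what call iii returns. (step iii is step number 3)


-- datewheel anchor(d→1798-02-26) : 1798-02-26
-- datewheel lastday() : 1798-02-28
-- datewheel drift(n→204) : 1798-09-20
-- datewheel drift(n→-130) : 1798-05-13
-- datewheel weekday() : Sunday

Answer: 1798-09-20


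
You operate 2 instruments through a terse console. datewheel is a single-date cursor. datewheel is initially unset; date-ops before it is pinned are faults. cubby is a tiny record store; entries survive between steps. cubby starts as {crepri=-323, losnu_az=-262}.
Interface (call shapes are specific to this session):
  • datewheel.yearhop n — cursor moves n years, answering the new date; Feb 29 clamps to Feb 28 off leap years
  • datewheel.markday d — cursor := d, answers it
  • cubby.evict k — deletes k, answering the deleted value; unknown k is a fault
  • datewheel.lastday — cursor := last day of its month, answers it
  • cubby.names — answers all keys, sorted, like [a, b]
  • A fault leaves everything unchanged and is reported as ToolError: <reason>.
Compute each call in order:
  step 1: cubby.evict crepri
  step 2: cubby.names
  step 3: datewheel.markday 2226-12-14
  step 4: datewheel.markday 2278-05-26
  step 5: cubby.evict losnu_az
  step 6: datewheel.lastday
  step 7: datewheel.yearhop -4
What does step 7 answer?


Answer: 2274-05-31

Derivation:
Then cubby.evict using k=crepri, yielding -323.
Then cubby.names(), → [losnu_az].
I try datewheel.markday using d=2226-12-14, and see 2226-12-14.
I invoke datewheel.markday using d=2278-05-26, yielding 2278-05-26.
I try cubby.evict using k=losnu_az, → -262.
I try datewheel.lastday, — result: 2278-05-31.
Invoking datewheel.yearhop using n=-4, and get 2274-05-31.


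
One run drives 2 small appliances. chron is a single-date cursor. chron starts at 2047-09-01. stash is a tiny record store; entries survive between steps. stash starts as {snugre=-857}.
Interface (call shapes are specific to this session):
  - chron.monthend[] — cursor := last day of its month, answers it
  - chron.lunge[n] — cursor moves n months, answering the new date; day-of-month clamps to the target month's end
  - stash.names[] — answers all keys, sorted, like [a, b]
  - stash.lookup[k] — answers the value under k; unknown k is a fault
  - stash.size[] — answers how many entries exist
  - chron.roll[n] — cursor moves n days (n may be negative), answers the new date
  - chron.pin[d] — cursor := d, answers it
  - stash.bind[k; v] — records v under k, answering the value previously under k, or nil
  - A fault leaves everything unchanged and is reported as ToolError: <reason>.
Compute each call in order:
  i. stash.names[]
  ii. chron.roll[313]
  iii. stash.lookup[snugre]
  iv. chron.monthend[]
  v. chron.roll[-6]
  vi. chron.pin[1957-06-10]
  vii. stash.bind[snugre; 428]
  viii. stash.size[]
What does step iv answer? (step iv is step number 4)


-- 1. stash.names() => [snugre]
-- 2. chron.roll(n=313) => 2048-07-10
-- 3. stash.lookup(k=snugre) => -857
-- 4. chron.monthend() => 2048-07-31
-- 5. chron.roll(n=-6) => 2048-07-25
-- 6. chron.pin(d=1957-06-10) => 1957-06-10
-- 7. stash.bind(k=snugre, v=428) => -857
-- 8. stash.size() => 1

Answer: 2048-07-31


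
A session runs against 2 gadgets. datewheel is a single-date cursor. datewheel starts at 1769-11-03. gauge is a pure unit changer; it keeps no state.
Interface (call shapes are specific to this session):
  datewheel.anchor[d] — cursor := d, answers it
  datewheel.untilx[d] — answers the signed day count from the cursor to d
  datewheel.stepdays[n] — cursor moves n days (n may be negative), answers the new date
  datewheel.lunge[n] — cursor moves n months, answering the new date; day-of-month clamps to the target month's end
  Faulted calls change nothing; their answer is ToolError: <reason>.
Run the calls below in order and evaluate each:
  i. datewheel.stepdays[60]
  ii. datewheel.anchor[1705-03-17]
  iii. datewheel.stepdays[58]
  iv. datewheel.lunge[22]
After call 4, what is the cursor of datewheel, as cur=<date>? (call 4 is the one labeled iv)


Answer: cur=1707-03-14

Derivation:
> stepdays n='60'
  1770-01-02
> anchor d='1705-03-17'
  1705-03-17
> stepdays n='58'
  1705-05-14
> lunge n='22'
  1707-03-14


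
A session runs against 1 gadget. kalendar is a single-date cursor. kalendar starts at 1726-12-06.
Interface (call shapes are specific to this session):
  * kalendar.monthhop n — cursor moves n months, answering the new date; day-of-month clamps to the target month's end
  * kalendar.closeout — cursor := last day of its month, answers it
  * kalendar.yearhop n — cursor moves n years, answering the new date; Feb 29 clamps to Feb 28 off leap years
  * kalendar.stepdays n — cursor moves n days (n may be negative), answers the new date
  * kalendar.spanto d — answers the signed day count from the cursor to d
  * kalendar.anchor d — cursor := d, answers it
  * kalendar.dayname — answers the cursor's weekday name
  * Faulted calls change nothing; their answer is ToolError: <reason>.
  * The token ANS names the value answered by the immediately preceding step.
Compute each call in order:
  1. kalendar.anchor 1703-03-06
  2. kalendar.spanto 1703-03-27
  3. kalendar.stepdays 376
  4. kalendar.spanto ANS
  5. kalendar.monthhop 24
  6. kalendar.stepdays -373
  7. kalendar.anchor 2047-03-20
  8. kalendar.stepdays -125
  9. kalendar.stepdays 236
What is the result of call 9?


==> kalendar.anchor(1703-03-06)
<== 1703-03-06
==> kalendar.spanto(1703-03-27)
<== 21
==> kalendar.stepdays(376)
<== 1704-03-16
==> kalendar.spanto(ANS)
<== 0
==> kalendar.monthhop(24)
<== 1706-03-16
==> kalendar.stepdays(-373)
<== 1705-03-08
==> kalendar.anchor(2047-03-20)
<== 2047-03-20
==> kalendar.stepdays(-125)
<== 2046-11-15
==> kalendar.stepdays(236)
<== 2047-07-09

Answer: 2047-07-09


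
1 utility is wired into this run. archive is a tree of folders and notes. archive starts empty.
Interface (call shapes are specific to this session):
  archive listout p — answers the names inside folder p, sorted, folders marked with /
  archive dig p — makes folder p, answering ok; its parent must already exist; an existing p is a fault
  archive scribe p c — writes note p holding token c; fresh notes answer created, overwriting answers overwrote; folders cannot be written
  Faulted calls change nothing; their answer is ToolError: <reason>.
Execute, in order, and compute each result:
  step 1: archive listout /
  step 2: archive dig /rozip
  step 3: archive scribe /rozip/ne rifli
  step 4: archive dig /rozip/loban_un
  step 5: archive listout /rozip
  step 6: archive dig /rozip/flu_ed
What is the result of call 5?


Act: archive listout[/]
Obs: []
Act: archive dig[/rozip]
Obs: ok
Act: archive scribe[/rozip/ne; rifli]
Obs: created
Act: archive dig[/rozip/loban_un]
Obs: ok
Act: archive listout[/rozip]
Obs: [loban_un/, ne]
Act: archive dig[/rozip/flu_ed]
Obs: ok

Answer: [loban_un/, ne]


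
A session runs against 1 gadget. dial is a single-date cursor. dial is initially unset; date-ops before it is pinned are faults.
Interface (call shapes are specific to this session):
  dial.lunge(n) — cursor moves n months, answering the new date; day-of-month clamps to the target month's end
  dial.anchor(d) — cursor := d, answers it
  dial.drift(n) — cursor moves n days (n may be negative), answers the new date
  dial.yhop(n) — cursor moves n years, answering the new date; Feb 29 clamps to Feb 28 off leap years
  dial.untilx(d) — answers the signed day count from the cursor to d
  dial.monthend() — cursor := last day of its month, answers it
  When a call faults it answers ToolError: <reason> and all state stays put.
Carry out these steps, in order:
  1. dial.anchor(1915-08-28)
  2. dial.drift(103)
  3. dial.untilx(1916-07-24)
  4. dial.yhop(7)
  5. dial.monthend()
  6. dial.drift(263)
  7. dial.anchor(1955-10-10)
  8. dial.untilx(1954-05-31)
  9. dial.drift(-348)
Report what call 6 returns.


% dial.anchor d: 1915-08-28
:: 1915-08-28
% dial.drift n: 103
:: 1915-12-09
% dial.untilx d: 1916-07-24
:: 228
% dial.yhop n: 7
:: 1922-12-09
% dial.monthend
:: 1922-12-31
% dial.drift n: 263
:: 1923-09-20
% dial.anchor d: 1955-10-10
:: 1955-10-10
% dial.untilx d: 1954-05-31
:: -497
% dial.drift n: -348
:: 1954-10-27

Answer: 1923-09-20


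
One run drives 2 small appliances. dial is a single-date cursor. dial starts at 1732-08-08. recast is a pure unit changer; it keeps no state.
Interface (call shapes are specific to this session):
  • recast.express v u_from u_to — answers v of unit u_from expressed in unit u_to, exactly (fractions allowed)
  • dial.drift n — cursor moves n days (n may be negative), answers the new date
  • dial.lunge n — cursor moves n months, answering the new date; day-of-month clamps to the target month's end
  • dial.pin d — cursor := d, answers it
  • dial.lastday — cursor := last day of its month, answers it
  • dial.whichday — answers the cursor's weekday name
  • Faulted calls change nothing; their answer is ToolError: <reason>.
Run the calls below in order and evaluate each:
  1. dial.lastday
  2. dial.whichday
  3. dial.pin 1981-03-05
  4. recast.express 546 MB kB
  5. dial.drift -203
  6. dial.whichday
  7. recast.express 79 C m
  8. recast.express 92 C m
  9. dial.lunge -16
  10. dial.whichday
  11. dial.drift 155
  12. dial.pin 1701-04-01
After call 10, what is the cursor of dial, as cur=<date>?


Answer: cur=1979-04-14

Derivation:
// dial.lastday() == 1732-08-31
// dial.whichday() == Sunday
// dial.pin(d→1981-03-05) == 1981-03-05
// recast.express(v→546, u_from→MB, u_to→kB) == 546000
// dial.drift(n→-203) == 1980-08-14
// dial.whichday() == Thursday
// recast.express(v→79, u_from→C, u_to→m) == ToolError: incompatible units
// recast.express(v→92, u_from→C, u_to→m) == ToolError: incompatible units
// dial.lunge(n→-16) == 1979-04-14
// dial.whichday() == Saturday
// dial.drift(n→155) == 1979-09-16
// dial.pin(d→1701-04-01) == 1701-04-01
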